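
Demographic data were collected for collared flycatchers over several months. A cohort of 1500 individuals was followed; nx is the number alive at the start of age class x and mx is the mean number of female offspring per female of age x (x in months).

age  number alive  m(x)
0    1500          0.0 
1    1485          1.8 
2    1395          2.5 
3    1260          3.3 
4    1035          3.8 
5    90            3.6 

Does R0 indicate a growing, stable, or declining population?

growing

lx = nx/n0 = nx/1500: 1, 0.99, 0.93, 0.84, 0.69, 0.06
R0 = Σ lx·mx = 0 + 1.782 + 2.325 + 2.772 + 2.622 + 0.216 = 9.717
R0 > 1, so the population is growing.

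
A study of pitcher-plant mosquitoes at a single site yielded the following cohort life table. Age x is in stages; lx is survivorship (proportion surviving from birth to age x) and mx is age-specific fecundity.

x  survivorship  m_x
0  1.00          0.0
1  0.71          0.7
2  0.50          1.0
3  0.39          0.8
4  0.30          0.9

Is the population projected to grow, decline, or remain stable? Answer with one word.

growing

R0 = Σ lx·mx = 0 + 0.497 + 0.5 + 0.312 + 0.27 = 1.579
R0 > 1, so the population is growing.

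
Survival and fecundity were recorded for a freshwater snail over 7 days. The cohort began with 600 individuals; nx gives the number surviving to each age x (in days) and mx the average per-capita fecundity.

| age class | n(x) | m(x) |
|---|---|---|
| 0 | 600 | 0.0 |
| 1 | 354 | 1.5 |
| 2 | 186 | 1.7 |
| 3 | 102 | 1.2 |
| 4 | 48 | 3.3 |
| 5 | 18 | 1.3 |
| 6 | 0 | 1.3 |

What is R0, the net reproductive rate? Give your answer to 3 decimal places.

1.919

lx = nx/n0 = nx/600: 1, 0.59, 0.31, 0.17, 0.08, 0.03, 0
lx·mx by age: 0, 0.885, 0.527, 0.204, 0.264, 0.039, 0
R0 = Σ lx·mx = 1.919 → 1.919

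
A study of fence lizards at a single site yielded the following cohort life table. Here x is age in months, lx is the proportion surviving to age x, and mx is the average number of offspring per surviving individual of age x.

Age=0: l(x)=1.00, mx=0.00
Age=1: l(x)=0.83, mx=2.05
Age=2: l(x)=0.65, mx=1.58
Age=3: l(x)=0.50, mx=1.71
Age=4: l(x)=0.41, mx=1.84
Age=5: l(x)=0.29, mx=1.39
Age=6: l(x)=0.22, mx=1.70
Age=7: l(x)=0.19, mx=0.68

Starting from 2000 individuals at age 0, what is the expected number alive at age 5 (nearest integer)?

580

Expected survivors = N0 · l_5 = 2000 × 0.29 = 580 → 580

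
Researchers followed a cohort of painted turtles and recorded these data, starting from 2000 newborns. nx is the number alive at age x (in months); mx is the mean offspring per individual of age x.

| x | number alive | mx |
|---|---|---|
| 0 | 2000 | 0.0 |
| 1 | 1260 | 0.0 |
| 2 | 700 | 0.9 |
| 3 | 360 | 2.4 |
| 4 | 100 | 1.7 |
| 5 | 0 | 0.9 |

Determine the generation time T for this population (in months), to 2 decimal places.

lx = nx/n0 = nx/2000: 1, 0.63, 0.35, 0.18, 0.05, 0
lx·mx: 0, 0, 0.315, 0.432, 0.085, 0 → R0 = 0.832
x·lx·mx: 0, 0, 0.63, 1.296, 0.34, 0 → Σ = 2.266
T = 2.266 / 0.832 = 2.723558… → 2.72

2.72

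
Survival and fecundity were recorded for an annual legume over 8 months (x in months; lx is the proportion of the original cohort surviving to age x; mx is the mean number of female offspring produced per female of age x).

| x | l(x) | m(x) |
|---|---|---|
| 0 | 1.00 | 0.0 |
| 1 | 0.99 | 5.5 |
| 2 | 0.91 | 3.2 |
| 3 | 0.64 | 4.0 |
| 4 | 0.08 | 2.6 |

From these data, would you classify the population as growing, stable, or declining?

R0 = Σ lx·mx = 0 + 5.445 + 2.912 + 2.56 + 0.208 = 11.125
R0 > 1, so the population is growing.

growing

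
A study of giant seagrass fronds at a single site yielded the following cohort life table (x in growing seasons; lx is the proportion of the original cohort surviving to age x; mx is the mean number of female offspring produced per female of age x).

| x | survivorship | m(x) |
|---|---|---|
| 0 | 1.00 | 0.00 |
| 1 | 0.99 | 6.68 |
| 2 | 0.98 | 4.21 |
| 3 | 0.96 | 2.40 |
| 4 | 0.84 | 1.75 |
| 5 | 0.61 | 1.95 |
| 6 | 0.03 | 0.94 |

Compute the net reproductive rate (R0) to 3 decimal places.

lx·mx by age: 0, 6.6132, 4.1258, 2.304, 1.47, 1.1895, 0.0282
R0 = Σ lx·mx = 15.7307 → 15.731

15.731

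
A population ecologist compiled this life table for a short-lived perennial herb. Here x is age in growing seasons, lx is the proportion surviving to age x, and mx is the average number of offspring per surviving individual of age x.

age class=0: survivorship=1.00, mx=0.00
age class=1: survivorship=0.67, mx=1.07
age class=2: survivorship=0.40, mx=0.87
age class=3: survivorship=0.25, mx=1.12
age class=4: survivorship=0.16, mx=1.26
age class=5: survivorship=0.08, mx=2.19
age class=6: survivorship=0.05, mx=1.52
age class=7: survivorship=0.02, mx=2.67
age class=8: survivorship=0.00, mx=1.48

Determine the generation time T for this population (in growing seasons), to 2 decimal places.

lx·mx: 0, 0.7169, 0.348, 0.28, 0.2016, 0.1752, 0.076, 0.0534, 0 → R0 = 1.8511
x·lx·mx: 0, 0.7169, 0.696, 0.84, 0.8064, 0.876, 0.456, 0.3738, 0 → Σ = 4.7651
T = 4.7651 / 1.8511 = 2.574199… → 2.57

2.57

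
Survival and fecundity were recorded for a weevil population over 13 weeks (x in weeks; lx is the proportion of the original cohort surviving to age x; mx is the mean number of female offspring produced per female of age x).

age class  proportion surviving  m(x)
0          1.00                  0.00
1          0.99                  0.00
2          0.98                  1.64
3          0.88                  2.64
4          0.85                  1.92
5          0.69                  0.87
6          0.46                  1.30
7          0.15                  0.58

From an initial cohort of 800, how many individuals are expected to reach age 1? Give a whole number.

792

Expected survivors = N0 · l_1 = 800 × 0.99 = 792 → 792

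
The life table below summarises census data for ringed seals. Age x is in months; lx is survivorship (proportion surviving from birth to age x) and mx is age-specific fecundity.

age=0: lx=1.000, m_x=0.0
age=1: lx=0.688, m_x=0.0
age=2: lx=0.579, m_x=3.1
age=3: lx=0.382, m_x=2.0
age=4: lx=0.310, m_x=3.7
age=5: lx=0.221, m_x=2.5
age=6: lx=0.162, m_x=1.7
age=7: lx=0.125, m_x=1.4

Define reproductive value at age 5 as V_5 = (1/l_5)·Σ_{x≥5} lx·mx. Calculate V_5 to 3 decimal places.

lx·mx for x ≥ 5: 0.5525, 0.2754, 0.175 → sum = 1.0029
V_5 = 1.0029 / l_5 = 1.0029 / 0.221 = 4.538009… → 4.538

4.538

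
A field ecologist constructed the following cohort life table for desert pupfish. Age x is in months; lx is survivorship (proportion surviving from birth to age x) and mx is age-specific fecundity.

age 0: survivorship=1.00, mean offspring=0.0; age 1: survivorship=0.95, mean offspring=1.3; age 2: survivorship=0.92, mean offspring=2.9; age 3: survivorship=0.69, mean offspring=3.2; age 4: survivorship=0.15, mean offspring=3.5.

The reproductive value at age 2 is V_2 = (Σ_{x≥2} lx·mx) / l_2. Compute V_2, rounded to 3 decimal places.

lx·mx for x ≥ 2: 2.668, 2.208, 0.525 → sum = 5.401
V_2 = 5.401 / l_2 = 5.401 / 0.92 = 5.870652… → 5.871

5.871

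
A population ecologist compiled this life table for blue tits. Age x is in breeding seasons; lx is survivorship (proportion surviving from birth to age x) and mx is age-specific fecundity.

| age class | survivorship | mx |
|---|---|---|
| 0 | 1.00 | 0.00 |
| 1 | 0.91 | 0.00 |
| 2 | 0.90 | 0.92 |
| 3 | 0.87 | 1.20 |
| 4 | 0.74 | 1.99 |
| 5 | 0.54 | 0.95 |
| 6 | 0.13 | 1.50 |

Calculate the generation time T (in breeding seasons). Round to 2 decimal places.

3.56

lx·mx: 0, 0, 0.828, 1.044, 1.4726, 0.513, 0.195 → R0 = 4.0526
x·lx·mx: 0, 0, 1.656, 3.132, 5.8904, 2.565, 1.17 → Σ = 14.4134
T = 14.4134 / 4.0526 = 3.556581… → 3.56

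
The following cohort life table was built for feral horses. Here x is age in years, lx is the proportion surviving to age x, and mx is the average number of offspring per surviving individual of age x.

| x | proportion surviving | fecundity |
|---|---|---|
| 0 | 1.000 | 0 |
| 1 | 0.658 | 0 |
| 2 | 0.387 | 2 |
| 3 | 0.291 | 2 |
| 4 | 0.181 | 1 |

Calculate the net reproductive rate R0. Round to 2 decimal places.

1.54

lx·mx by age: 0, 0, 0.774, 0.582, 0.181
R0 = Σ lx·mx = 1.537 → 1.54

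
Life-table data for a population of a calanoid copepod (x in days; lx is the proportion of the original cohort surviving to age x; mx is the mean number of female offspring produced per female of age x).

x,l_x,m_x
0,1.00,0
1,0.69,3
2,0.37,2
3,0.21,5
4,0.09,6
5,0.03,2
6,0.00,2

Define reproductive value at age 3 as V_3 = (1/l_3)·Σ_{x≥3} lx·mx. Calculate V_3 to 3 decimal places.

lx·mx for x ≥ 3: 1.05, 0.54, 0.06, 0 → sum = 1.65
V_3 = 1.65 / l_3 = 1.65 / 0.21 = 7.857143… → 7.857

7.857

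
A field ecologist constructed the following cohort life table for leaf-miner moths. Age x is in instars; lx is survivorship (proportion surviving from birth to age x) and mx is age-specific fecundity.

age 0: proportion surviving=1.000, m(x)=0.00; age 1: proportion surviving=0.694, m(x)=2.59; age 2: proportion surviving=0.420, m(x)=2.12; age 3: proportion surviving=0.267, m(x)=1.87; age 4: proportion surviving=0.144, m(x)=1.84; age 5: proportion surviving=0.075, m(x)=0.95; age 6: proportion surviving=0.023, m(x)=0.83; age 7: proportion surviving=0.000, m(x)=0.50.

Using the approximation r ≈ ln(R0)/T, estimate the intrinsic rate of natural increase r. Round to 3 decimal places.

0.678

R0 = Σ lx·mx = 0 + 1.79746 + 0.8904 + 0.49929 + 0.26496 + 0.07125 + 0.01909 + 0 = 3.54245
Σ x·lx·mx = 6.60676; T = 6.60676/3.54245 = 1.86503…
r ≈ ln(R0)/T = ln(3.54245)/1.86503… = 0.67818… → 0.678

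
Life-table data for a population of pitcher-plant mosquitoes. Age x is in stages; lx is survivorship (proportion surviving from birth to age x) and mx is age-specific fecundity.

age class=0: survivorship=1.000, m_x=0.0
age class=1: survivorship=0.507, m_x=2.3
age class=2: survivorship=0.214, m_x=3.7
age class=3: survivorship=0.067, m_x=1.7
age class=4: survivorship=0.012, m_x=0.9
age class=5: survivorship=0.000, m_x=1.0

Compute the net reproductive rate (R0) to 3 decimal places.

lx·mx by age: 0, 1.1661, 0.7918, 0.1139, 0.0108, 0
R0 = Σ lx·mx = 2.0826 → 2.083

2.083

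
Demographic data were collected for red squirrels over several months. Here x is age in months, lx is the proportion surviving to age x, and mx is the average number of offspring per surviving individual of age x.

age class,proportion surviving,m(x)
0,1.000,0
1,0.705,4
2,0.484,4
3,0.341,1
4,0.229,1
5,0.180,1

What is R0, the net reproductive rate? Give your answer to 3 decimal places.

5.506

lx·mx by age: 0, 2.82, 1.936, 0.341, 0.229, 0.18
R0 = Σ lx·mx = 5.506 → 5.506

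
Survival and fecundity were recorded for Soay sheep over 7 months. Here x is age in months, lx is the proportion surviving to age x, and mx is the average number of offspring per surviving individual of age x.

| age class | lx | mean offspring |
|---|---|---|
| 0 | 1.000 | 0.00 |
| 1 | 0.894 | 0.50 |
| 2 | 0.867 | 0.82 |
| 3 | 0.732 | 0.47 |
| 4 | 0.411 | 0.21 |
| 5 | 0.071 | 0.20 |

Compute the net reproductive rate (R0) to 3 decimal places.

1.602

lx·mx by age: 0, 0.447, 0.71094, 0.34404, 0.08631, 0.0142
R0 = Σ lx·mx = 1.60249 → 1.602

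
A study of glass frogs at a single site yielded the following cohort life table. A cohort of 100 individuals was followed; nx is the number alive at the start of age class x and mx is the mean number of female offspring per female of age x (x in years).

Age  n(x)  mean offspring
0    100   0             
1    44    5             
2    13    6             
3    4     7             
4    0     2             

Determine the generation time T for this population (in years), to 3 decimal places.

1.411

lx = nx/n0 = nx/100: 1, 0.44, 0.13, 0.04, 0
lx·mx: 0, 2.2, 0.78, 0.28, 0 → R0 = 3.26
x·lx·mx: 0, 2.2, 1.56, 0.84, 0 → Σ = 4.6
T = 4.6 / 3.26 = 1.411043… → 1.411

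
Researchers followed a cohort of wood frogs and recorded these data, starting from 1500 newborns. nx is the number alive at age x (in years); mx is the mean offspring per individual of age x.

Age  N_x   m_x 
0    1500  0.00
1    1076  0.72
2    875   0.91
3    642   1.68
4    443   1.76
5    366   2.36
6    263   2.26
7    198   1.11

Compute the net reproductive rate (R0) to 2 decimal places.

3.40

lx = nx/n0 = nx/1500: 1, 0.71733…, 0.58333…, 0.428, 0.29533…, 0.244, 0.17533…, 0.132
lx·mx by age: 0, 0.51648…, 0.530833…, 0.71904, 0.519787…, 0.57584, 0.396253…, 0.14652
R0 = Σ lx·mx = 3.404753… → 3.40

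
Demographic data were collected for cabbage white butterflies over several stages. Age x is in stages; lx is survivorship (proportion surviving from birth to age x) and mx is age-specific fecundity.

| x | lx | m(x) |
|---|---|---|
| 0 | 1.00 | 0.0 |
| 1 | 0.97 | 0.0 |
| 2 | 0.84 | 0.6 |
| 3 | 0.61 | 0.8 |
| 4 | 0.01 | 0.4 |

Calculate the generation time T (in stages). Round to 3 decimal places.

lx·mx: 0, 0, 0.504, 0.488, 0.004 → R0 = 0.996
x·lx·mx: 0, 0, 1.008, 1.464, 0.016 → Σ = 2.488
T = 2.488 / 0.996 = 2.497992… → 2.498

2.498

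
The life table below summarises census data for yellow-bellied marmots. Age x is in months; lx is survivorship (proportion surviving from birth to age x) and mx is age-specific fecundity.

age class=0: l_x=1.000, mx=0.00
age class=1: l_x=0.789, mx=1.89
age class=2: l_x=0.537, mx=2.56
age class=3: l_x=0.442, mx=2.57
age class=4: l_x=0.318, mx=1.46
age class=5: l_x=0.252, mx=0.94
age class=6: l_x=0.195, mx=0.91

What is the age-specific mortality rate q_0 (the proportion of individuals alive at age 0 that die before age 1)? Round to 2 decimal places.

0.21

q_0 = (l_0 − l_1) / l_0 = (1 − 0.789) / 1
     = 0.211 / 1 = 0.211 → 0.21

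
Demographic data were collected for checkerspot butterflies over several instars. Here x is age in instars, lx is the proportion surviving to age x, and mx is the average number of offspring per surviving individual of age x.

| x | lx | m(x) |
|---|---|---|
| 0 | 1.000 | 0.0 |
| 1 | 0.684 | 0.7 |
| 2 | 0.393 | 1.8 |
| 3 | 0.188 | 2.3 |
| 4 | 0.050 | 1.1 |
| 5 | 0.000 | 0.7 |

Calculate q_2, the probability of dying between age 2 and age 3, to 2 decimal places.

0.52

q_2 = (l_2 − l_3) / l_2 = (0.393 − 0.188) / 0.393
     = 0.205 / 0.393 = 0.521628… → 0.52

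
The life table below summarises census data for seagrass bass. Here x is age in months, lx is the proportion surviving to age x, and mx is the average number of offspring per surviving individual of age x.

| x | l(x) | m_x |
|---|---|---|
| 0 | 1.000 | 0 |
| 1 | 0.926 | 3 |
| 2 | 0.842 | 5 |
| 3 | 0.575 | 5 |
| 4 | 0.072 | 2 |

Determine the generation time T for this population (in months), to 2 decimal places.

lx·mx: 0, 2.778, 4.21, 2.875, 0.144 → R0 = 10.007
x·lx·mx: 0, 2.778, 8.42, 8.625, 0.576 → Σ = 20.399
T = 20.399 / 10.007 = 2.038473… → 2.04

2.04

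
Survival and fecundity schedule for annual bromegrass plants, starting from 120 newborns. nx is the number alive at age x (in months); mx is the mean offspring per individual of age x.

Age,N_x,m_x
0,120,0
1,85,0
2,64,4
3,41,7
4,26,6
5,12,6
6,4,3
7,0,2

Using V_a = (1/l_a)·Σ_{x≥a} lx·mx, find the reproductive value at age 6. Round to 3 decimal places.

lx = nx/n0 = nx/120: 1, 0.70833…, 0.53333…, 0.34167…, 0.21667…, 0.1, 0.03333…, 0
lx·mx for x ≥ 6: 0.1…, 0 → sum = 0.1…
V_6 = 0.1… / l_6 = 0.1… / 0.033333… = 3 → 3.000

3.000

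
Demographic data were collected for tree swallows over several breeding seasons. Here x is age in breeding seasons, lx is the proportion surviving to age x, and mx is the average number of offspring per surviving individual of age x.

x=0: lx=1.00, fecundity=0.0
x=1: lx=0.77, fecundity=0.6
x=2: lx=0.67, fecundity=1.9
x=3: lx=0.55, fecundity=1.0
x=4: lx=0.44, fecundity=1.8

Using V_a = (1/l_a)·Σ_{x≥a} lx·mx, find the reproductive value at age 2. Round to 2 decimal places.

lx·mx for x ≥ 2: 1.273, 0.55, 0.792 → sum = 2.615
V_2 = 2.615 / l_2 = 2.615 / 0.67 = 3.902985… → 3.90

3.90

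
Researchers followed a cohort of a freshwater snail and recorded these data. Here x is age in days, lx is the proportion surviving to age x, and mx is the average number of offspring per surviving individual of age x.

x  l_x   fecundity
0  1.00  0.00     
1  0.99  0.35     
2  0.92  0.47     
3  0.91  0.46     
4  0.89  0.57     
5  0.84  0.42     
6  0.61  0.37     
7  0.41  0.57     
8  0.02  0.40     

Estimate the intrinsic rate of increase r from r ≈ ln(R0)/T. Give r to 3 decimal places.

R0 = Σ lx·mx = 0 + 0.3465 + 0.4324 + 0.4186 + 0.5073 + 0.3528 + 0.2257 + 0.2337 + 0.008 = 2.525
Σ x·lx·mx = 9.3144; T = 9.3144/2.525 = 3.68887…
r ≈ ln(R0)/T = ln(2.525)/3.68887… = 0.25109… → 0.251

0.251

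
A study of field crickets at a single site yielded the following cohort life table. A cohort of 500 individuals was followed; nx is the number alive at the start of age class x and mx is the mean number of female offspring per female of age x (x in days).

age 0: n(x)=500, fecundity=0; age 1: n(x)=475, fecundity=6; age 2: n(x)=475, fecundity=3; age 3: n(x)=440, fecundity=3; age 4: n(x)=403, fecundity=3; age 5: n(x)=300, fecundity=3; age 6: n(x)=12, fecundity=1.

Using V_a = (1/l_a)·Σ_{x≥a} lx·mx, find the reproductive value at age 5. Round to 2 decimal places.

lx = nx/n0 = nx/500: 1, 0.95, 0.95, 0.88, 0.806, 0.6, 0.024
lx·mx for x ≥ 5: 1.8, 0.024 → sum = 1.824
V_5 = 1.824 / l_5 = 1.824 / 0.6 = 3.04 → 3.04

3.04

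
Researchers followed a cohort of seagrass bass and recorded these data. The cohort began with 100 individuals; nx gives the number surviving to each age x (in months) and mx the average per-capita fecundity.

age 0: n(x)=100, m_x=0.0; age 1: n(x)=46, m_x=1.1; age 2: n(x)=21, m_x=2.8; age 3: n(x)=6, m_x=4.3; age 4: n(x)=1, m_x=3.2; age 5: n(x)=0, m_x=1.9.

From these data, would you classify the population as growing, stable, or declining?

growing

lx = nx/n0 = nx/100: 1, 0.46, 0.21, 0.06, 0.01, 0
R0 = Σ lx·mx = 0 + 0.506 + 0.588 + 0.258 + 0.032 + 0 = 1.384
R0 > 1, so the population is growing.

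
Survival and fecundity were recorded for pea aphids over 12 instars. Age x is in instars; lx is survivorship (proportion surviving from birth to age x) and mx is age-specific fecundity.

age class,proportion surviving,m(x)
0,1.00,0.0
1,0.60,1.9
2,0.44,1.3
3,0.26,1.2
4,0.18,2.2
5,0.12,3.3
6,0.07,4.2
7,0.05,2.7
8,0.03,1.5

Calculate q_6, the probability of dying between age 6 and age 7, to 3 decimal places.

0.286

q_6 = (l_6 − l_7) / l_6 = (0.07 − 0.05) / 0.07
     = 0.02 / 0.07 = 0.285714… → 0.286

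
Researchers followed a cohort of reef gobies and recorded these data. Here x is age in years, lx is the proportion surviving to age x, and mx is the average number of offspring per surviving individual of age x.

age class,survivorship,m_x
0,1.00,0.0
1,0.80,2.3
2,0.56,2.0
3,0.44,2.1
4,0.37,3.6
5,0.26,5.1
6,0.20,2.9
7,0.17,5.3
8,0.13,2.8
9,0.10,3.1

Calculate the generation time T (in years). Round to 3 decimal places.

lx·mx: 0, 1.84, 1.12, 0.924, 1.332, 1.326, 0.58, 0.901, 0.364, 0.31 → R0 = 8.697
x·lx·mx: 0, 1.84, 2.24, 2.772, 5.328, 6.63, 3.48, 6.307, 2.912, 2.79 → Σ = 34.299
T = 34.299 / 8.697 = 3.943774… → 3.944

3.944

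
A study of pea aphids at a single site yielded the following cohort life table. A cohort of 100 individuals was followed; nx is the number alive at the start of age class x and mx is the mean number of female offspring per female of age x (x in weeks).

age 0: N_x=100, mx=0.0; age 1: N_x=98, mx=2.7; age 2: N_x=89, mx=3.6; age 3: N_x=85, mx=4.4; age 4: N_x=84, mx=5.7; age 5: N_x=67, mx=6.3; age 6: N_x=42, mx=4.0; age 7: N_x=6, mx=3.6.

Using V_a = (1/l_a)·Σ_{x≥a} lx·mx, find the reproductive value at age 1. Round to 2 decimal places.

lx = nx/n0 = nx/100: 1, 0.98, 0.89, 0.85, 0.84, 0.67, 0.42, 0.06
lx·mx for x ≥ 1: 2.646, 3.204, 3.74, 4.788, 4.221, 1.68, 0.216 → sum = 20.495
V_1 = 20.495 / l_1 = 20.495 / 0.98 = 20.913265… → 20.91

20.91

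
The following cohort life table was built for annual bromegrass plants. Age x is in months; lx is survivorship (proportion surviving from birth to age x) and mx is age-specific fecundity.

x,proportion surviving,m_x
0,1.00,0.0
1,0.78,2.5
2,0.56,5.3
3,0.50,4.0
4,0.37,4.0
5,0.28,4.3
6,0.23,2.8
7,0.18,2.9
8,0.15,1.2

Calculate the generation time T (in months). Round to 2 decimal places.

lx·mx: 0, 1.95, 2.968, 2, 1.48, 1.204, 0.644, 0.522, 0.18 → R0 = 10.948
x·lx·mx: 0, 1.95, 5.936, 6, 5.92, 6.02, 3.864, 3.654, 1.44 → Σ = 34.784
T = 34.784 / 10.948 = 3.177201… → 3.18

3.18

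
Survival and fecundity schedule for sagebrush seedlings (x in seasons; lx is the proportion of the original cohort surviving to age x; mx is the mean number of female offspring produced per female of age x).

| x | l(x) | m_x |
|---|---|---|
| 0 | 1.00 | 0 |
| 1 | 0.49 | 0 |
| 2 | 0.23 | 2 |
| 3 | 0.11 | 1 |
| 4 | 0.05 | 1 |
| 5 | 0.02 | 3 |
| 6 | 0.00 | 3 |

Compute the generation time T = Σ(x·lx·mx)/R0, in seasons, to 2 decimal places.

lx·mx: 0, 0, 0.46, 0.11, 0.05, 0.06, 0 → R0 = 0.68
x·lx·mx: 0, 0, 0.92, 0.33, 0.2, 0.3, 0 → Σ = 1.75
T = 1.75 / 0.68 = 2.573529… → 2.57

2.57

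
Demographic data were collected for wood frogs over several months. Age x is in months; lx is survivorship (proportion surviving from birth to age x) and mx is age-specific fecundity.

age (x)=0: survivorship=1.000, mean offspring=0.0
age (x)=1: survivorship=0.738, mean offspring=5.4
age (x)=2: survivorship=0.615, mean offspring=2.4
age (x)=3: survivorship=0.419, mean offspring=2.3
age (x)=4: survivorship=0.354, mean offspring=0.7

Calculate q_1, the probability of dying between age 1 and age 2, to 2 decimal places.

q_1 = (l_1 − l_2) / l_1 = (0.738 − 0.615) / 0.738
     = 0.123 / 0.738 = 0.166667… → 0.17

0.17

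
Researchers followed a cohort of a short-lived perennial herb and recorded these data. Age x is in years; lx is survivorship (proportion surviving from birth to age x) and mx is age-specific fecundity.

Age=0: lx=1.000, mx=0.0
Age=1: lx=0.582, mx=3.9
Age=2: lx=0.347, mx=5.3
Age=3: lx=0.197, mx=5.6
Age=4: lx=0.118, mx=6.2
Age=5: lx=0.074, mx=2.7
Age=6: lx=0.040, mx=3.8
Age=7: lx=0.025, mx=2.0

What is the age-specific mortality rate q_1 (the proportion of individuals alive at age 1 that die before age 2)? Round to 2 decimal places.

0.40

q_1 = (l_1 − l_2) / l_1 = (0.582 − 0.347) / 0.582
     = 0.235 / 0.582 = 0.40378… → 0.40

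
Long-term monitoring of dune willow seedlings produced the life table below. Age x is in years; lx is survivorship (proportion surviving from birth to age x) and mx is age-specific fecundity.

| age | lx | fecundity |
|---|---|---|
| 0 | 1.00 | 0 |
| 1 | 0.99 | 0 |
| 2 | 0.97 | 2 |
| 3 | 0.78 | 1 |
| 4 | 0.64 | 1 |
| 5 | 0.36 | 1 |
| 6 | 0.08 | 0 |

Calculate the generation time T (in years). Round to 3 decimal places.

lx·mx: 0, 0, 1.94, 0.78, 0.64, 0.36, 0 → R0 = 3.72
x·lx·mx: 0, 0, 3.88, 2.34, 2.56, 1.8, 0 → Σ = 10.58
T = 10.58 / 3.72 = 2.844086… → 2.844

2.844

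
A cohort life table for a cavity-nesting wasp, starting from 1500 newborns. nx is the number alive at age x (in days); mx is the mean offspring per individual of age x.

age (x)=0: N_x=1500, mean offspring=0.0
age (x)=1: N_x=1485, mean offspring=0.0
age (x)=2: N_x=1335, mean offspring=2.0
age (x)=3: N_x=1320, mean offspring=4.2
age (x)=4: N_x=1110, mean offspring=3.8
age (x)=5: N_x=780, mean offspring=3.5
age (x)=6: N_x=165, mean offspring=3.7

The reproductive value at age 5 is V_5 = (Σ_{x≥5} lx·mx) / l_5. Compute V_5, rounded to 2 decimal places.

lx = nx/n0 = nx/1500: 1, 0.99, 0.89, 0.88, 0.74, 0.52, 0.11
lx·mx for x ≥ 5: 1.82, 0.407 → sum = 2.227
V_5 = 2.227 / l_5 = 2.227 / 0.52 = 4.282692… → 4.28

4.28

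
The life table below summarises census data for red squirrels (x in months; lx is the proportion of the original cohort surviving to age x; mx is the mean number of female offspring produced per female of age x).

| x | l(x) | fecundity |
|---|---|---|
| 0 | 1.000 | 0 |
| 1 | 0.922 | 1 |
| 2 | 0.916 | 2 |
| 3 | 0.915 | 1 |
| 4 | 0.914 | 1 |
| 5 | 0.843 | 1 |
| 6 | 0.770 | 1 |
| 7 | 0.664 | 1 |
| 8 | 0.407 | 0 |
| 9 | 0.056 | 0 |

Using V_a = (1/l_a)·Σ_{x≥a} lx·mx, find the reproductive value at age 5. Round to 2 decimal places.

2.70

lx·mx for x ≥ 5: 0.843, 0.77, 0.664, 0, 0 → sum = 2.277
V_5 = 2.277 / l_5 = 2.277 / 0.843 = 2.701068… → 2.70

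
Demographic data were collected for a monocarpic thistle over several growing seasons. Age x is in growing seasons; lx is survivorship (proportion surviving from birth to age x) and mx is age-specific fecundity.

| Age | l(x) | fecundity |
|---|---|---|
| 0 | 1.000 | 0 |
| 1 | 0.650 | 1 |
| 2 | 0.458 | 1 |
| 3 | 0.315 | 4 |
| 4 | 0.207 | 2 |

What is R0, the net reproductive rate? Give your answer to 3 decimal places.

lx·mx by age: 0, 0.65, 0.458, 1.26, 0.414
R0 = Σ lx·mx = 2.782 → 2.782

2.782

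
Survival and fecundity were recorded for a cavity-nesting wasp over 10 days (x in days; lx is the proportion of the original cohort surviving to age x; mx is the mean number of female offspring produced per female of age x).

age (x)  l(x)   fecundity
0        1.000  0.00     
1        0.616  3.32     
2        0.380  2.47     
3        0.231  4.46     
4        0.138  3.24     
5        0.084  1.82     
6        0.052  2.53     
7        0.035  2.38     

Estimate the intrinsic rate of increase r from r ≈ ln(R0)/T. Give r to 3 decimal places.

R0 = Σ lx·mx = 0 + 2.04512 + 0.9386 + 1.03026 + 0.44712 + 0.15288 + 0.13156 + 0.0833 = 4.82884
Σ x·lx·mx = 10.93844; T = 10.93844/4.82884 = 2.26523…
r ≈ ln(R0)/T = ln(4.82884)/2.26523… = 0.69512… → 0.695

0.695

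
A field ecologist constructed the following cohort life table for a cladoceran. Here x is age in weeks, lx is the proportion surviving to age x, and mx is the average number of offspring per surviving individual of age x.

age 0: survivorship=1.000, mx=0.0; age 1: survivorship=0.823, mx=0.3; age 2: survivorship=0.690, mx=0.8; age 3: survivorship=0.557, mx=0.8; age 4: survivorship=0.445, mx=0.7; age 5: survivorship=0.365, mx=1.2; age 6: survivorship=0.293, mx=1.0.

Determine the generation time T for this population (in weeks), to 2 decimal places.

3.45

lx·mx: 0, 0.2469, 0.552, 0.4456, 0.3115, 0.438, 0.293 → R0 = 2.287
x·lx·mx: 0, 0.2469, 1.104, 1.3368, 1.246, 2.19, 1.758 → Σ = 7.8817
T = 7.8817 / 2.287 = 3.446305… → 3.45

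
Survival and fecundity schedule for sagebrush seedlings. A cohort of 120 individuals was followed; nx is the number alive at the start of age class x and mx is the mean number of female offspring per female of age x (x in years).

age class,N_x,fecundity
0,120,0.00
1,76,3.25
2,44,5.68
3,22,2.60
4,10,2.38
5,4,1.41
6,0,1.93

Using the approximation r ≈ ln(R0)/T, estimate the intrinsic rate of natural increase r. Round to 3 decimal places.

0.886

lx = nx/n0 = nx/120: 1, 0.63333…, 0.36667…, 0.18333…, 0.08333…, 0.03333…, 0
R0 = Σ lx·mx = 0 + 2.05833… + 2.08267… + 0.47667… + 0.19833… + 0.047… + 0 = 4.863…
Σ x·lx·mx = 8.682…; T = 8.682…/4.863… = 1.78532…
r ≈ ln(R0)/T = ln(4.863…)/1.78532… = 0.88592… → 0.886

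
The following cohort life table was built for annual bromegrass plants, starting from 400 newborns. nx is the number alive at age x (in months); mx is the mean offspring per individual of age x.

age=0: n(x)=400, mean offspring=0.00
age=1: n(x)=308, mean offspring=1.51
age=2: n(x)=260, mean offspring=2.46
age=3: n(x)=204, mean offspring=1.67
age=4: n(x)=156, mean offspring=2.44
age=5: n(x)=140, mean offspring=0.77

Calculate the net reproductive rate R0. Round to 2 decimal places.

lx = nx/n0 = nx/400: 1, 0.77, 0.65, 0.51, 0.39, 0.35
lx·mx by age: 0, 1.1627, 1.599, 0.8517, 0.9516, 0.2695
R0 = Σ lx·mx = 4.8345 → 4.83

4.83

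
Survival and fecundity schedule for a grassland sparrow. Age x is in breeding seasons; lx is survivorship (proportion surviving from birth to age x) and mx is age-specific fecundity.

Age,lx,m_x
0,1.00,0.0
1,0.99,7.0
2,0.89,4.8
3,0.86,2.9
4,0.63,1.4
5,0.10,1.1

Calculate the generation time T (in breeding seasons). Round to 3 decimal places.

1.841

lx·mx: 0, 6.93, 4.272, 2.494, 0.882, 0.11 → R0 = 14.688
x·lx·mx: 0, 6.93, 8.544, 7.482, 3.528, 0.55 → Σ = 27.034
T = 27.034 / 14.688 = 1.84055… → 1.841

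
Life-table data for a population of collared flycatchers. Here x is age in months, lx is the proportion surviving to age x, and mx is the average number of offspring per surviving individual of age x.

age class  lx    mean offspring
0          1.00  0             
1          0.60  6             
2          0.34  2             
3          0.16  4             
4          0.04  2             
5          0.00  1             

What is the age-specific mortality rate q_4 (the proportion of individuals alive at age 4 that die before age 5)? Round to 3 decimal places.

1.000

q_4 = (l_4 − l_5) / l_4 = (0.04 − 0) / 0.04
     = 0.04 / 0.04 = 1 → 1.000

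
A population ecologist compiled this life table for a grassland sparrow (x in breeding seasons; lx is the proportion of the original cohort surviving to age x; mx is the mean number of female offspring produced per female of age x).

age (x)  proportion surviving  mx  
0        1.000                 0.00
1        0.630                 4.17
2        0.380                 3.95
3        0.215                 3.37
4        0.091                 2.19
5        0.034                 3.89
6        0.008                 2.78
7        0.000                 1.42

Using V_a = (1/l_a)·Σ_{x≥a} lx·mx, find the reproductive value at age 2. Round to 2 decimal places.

lx·mx for x ≥ 2: 1.501, 0.72455, 0.19929, 0.13226, 0.02224, 0 → sum = 2.57934
V_2 = 2.57934 / l_2 = 2.57934 / 0.38 = 6.787737… → 6.79

6.79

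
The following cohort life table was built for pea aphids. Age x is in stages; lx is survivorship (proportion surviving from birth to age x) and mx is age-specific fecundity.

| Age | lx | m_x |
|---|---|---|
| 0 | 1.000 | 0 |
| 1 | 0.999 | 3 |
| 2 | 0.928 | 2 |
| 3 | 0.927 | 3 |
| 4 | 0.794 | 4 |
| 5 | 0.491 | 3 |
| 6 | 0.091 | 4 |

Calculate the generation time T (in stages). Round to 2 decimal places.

lx·mx: 0, 2.997, 1.856, 2.781, 3.176, 1.473, 0.364 → R0 = 12.647
x·lx·mx: 0, 2.997, 3.712, 8.343, 12.704, 7.365, 2.184 → Σ = 37.305
T = 37.305 / 12.647 = 2.949711… → 2.95

2.95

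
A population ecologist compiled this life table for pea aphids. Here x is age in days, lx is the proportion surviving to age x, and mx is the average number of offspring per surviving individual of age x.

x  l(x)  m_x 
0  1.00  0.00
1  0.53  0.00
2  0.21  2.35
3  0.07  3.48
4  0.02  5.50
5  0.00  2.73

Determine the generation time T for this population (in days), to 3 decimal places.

lx·mx: 0, 0, 0.4935, 0.2436, 0.11, 0 → R0 = 0.8471
x·lx·mx: 0, 0, 0.987, 0.7308, 0.44, 0 → Σ = 2.1578
T = 2.1578 / 0.8471 = 2.547279… → 2.547

2.547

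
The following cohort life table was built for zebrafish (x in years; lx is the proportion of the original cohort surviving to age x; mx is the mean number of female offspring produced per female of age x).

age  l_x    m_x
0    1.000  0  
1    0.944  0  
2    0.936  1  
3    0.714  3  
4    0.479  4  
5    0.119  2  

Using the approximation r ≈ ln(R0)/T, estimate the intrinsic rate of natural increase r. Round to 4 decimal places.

0.5048

R0 = Σ lx·mx = 0 + 0 + 0.936 + 2.142 + 1.916 + 0.238 = 5.232
Σ x·lx·mx = 17.152; T = 17.152/5.232 = 3.27829…
r ≈ ln(R0)/T = ln(5.232)/3.27829… = 0.504774… → 0.5048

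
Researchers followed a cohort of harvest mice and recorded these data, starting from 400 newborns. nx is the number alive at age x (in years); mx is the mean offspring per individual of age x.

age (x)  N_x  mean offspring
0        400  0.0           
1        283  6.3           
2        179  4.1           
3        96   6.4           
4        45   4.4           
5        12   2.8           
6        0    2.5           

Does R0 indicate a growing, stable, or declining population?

growing

lx = nx/n0 = nx/400: 1, 0.7075, 0.4475, 0.24, 0.1125, 0.03, 0
R0 = Σ lx·mx = 0 + 4.45725 + 1.83475 + 1.536 + 0.495 + 0.084 + 0 = 8.407
R0 > 1, so the population is growing.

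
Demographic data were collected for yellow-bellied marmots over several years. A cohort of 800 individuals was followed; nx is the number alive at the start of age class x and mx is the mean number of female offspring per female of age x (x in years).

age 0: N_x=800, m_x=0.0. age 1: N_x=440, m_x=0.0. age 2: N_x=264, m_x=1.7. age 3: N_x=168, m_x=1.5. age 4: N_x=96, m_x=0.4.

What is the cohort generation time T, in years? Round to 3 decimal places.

lx = nx/n0 = nx/800: 1, 0.55, 0.33, 0.21, 0.12
lx·mx: 0, 0, 0.561, 0.315, 0.048 → R0 = 0.924
x·lx·mx: 0, 0, 1.122, 0.945, 0.192 → Σ = 2.259
T = 2.259 / 0.924 = 2.444805… → 2.445

2.445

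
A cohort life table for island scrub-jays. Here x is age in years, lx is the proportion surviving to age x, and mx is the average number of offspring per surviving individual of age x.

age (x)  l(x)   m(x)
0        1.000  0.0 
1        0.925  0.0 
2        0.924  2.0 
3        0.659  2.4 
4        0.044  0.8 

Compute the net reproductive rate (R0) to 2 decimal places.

lx·mx by age: 0, 0, 1.848, 1.5816, 0.0352
R0 = Σ lx·mx = 3.4648 → 3.46

3.46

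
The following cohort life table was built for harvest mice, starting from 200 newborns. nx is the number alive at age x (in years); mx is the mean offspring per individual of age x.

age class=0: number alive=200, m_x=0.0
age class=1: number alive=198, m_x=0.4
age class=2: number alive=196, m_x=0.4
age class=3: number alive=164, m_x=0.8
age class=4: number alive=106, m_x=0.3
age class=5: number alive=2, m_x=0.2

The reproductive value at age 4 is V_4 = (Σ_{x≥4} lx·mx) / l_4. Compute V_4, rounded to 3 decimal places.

0.304

lx = nx/n0 = nx/200: 1, 0.99, 0.98, 0.82, 0.53, 0.01
lx·mx for x ≥ 4: 0.159, 0.002 → sum = 0.161
V_4 = 0.161 / l_4 = 0.161 / 0.53 = 0.303774… → 0.304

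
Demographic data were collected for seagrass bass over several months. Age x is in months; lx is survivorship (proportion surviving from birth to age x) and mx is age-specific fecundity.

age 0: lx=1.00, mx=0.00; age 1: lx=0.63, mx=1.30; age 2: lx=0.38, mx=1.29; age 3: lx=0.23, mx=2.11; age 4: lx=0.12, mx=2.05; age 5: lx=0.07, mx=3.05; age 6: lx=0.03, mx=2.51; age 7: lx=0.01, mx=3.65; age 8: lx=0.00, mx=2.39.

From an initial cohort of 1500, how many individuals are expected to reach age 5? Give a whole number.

105

Expected survivors = N0 · l_5 = 1500 × 0.07 = 105 → 105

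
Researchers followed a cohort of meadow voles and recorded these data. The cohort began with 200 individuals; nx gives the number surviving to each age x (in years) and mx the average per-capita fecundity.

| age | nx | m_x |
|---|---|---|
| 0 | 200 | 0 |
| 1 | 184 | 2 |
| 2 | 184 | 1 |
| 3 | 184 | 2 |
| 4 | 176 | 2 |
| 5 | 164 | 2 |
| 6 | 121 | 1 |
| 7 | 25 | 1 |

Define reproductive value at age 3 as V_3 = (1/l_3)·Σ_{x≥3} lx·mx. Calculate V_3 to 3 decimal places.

lx = nx/n0 = nx/200: 1, 0.92, 0.92, 0.92, 0.88, 0.82, 0.605, 0.125
lx·mx for x ≥ 3: 1.84, 1.76, 1.64, 0.605, 0.125 → sum = 5.97
V_3 = 5.97 / l_3 = 5.97 / 0.92 = 6.48913… → 6.489

6.489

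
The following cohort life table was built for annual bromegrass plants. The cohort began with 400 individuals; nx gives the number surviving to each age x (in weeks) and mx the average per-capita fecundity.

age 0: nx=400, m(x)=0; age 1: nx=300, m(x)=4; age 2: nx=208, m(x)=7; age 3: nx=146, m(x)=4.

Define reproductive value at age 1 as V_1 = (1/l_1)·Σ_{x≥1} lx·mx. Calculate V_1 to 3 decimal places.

lx = nx/n0 = nx/400: 1, 0.75, 0.52, 0.365
lx·mx for x ≥ 1: 3, 3.64, 1.46 → sum = 8.1
V_1 = 8.1 / l_1 = 8.1 / 0.75 = 10.8 → 10.800

10.800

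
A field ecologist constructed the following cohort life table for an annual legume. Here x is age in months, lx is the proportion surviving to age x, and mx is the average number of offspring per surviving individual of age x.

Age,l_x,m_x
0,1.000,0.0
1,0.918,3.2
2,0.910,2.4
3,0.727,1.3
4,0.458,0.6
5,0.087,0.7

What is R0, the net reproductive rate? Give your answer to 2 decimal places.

lx·mx by age: 0, 2.9376, 2.184, 0.9451, 0.2748, 0.0609
R0 = Σ lx·mx = 6.4024 → 6.40

6.40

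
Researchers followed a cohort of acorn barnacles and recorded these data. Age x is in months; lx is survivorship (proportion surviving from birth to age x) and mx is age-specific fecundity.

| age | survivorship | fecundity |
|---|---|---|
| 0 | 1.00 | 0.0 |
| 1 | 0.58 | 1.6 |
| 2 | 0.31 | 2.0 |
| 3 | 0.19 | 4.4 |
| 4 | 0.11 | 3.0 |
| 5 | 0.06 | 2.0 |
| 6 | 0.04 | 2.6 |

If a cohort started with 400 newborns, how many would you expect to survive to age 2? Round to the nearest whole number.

124

Expected survivors = N0 · l_2 = 400 × 0.31 = 124 → 124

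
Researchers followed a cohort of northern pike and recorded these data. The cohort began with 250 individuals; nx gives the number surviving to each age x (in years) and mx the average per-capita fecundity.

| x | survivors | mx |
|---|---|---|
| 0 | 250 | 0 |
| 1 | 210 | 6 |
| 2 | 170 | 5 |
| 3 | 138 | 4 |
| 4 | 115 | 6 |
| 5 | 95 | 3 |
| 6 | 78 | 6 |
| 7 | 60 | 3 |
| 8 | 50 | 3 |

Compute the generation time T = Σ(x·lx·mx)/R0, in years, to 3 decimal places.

3.172

lx = nx/n0 = nx/250: 1, 0.84, 0.68, 0.552, 0.46, 0.38, 0.312, 0.24, 0.2
lx·mx: 0, 5.04, 3.4, 2.208, 2.76, 1.14, 1.872, 0.72, 0.6 → R0 = 17.74
x·lx·mx: 0, 5.04, 6.8, 6.624, 11.04, 5.7, 11.232, 5.04, 4.8 → Σ = 56.276
T = 56.276 / 17.74 = 3.172266… → 3.172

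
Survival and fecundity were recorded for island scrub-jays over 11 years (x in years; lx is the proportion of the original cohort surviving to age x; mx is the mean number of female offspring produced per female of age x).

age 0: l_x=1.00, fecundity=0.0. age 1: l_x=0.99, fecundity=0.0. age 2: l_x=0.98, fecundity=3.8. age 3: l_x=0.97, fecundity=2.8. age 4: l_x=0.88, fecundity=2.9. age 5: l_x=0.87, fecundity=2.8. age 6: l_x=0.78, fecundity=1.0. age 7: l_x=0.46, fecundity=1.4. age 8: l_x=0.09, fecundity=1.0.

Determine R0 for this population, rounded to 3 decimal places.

12.942

lx·mx by age: 0, 0, 3.724, 2.716, 2.552, 2.436, 0.78, 0.644, 0.09
R0 = Σ lx·mx = 12.942 → 12.942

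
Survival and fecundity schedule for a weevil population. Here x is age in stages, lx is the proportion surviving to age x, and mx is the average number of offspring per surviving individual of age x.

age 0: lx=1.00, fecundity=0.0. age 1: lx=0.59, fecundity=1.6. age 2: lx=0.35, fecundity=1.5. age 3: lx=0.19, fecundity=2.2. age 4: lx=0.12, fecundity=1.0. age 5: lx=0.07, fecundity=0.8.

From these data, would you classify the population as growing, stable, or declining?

R0 = Σ lx·mx = 0 + 0.944 + 0.525 + 0.418 + 0.12 + 0.056 = 2.063
R0 > 1, so the population is growing.

growing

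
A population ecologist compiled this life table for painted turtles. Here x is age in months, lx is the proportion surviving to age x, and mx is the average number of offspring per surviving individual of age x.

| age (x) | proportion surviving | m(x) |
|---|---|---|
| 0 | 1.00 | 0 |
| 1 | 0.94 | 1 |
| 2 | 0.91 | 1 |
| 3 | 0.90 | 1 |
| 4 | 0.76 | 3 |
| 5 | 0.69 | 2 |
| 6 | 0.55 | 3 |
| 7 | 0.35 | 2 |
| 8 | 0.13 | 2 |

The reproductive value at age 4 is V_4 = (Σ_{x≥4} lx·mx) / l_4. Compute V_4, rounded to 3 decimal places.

8.250

lx·mx for x ≥ 4: 2.28, 1.38, 1.65, 0.7, 0.26 → sum = 6.27
V_4 = 6.27 / l_4 = 6.27 / 0.76 = 8.25 → 8.250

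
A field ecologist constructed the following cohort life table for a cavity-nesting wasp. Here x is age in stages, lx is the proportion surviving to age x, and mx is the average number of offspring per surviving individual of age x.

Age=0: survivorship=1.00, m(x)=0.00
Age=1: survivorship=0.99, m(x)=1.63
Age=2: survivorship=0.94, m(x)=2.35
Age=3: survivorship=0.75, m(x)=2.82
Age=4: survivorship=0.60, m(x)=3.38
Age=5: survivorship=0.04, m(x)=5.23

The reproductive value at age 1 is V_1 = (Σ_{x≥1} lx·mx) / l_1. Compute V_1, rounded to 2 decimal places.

8.26

lx·mx for x ≥ 1: 1.6137, 2.209, 2.115, 2.028, 0.2092 → sum = 8.1749
V_1 = 8.1749 / l_1 = 8.1749 / 0.99 = 8.257475… → 8.26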